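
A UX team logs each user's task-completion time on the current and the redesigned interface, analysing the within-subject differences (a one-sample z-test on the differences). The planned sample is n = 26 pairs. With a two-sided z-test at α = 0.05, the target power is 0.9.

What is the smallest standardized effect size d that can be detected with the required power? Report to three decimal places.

d ≈ 0.636

Need Φ(δ − 1.960) = 0.9, so δ = 1.960 + 1.282 = 3.242.
(Lower-tail contribution to power is negligible for δ > 0.)
δ = d·√n ⇒ d = δ/√n = 3.242/√26 = 0.6357.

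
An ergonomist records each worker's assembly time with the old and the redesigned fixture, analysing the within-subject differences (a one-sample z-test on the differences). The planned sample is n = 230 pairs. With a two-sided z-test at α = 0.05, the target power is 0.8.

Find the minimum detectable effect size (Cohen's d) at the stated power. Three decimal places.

d ≈ 0.185

Need Φ(δ − 1.960) = 0.8, so δ = 1.960 + 0.842 = 2.802.
(The second rejection-region term Φ(−δ − z_{α/2}) is negligible and dropped.)
δ = d·√n ⇒ d = δ/√n = 2.802/√230 = 0.1847.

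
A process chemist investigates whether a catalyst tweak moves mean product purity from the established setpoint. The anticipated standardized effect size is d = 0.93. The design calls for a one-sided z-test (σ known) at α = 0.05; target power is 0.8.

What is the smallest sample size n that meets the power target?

n = 8

For power 0.8 need Φ(δ − z_{0.05}) = 0.8, so δ = z_{0.05} + z_{0.20} = 1.645 + 0.842 = 2.486.
δ = d·√n ⇒ n = (δ/d)² = (2.486 / 0.93)² = 7.15.
Round up to the next whole unit.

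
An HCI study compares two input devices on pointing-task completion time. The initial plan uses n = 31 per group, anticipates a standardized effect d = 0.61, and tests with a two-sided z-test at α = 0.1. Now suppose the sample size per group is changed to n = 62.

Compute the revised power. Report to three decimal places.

With n = 62 per group: δ = d·√(n/2) = 0.61 × √(62/2) = 3.3963. Critical value z_{0.05} = 1.645.
Revised power = Φ(δ − 1.645) + Φ(−δ − 1.645) = Φ(1.751) + Φ(-5.041) = 0.9601 + 0.0000 = 0.9601.

Power ≈ 0.960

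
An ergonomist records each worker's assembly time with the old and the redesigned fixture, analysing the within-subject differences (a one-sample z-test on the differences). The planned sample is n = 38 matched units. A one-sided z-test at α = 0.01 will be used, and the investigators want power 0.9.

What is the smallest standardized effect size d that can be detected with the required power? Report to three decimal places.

Need Φ(δ − 2.326) = 0.9, so δ = 2.326 + 1.282 = 3.608.
δ = d·√n ⇒ d = δ/√n = 3.608/√38 = 0.5853.

d ≈ 0.585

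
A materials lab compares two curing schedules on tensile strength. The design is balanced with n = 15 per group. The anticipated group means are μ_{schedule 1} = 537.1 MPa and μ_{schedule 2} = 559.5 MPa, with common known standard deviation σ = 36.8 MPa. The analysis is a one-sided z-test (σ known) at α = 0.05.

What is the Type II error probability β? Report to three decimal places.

β ≈ 0.491

Standardized effect: d = |μ_{schedule 1} − μ_{schedule 2}| / σ = |537.1 − 559.5| / 36.8 = 0.6087
Noncentrality parameter: δ = d·√(n/2) = 0.6087 × √(15/2) = 1.6670
One-sided α = 0.05 → critical value z_{0.05} = 1.645.
Power = Φ(δ − 1.645) = Φ(0.022) = 0.5088.
Type II error: β = 1 − power = 1 − 0.5088 = 0.4912.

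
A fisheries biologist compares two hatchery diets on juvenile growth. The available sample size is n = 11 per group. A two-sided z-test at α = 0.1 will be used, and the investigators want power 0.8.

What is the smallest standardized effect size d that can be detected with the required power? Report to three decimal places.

Need Φ(δ − 1.645) = 0.8, so δ = 1.645 + 0.842 = 2.486.
(The second rejection-region term Φ(−δ − z_{α/2}) is negligible and dropped.)
δ = d·√(n/2) ⇒ d = δ/√(n/2) = 2.486/√(11/2) = 1.0602.

d ≈ 1.060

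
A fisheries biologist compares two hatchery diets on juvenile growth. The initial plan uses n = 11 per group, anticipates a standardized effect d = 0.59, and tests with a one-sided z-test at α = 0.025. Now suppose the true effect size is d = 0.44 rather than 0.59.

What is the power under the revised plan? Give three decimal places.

With d = 0.44: δ = d·√(n/2) = 0.44 × √(11/2) = 1.0319. Critical value z_{0.025} = 1.960.
Revised power = P(Z > 1.960 − δ) = Φ(-0.928) = 0.1767.

Power ≈ 0.177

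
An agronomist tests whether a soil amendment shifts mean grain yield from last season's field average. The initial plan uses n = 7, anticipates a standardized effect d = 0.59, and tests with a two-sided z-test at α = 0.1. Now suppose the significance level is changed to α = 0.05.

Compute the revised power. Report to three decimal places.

Power ≈ 0.345

δ = d·√n = 0.59 × √7 = 1.5610 (unchanged). New critical value: z_{0.025} = 1.960.
Revised power = Φ(δ − 1.960) + Φ(−δ − 1.960) = Φ(-0.399) + Φ(-3.521) = 0.3450 + 0.0002 = 0.3452.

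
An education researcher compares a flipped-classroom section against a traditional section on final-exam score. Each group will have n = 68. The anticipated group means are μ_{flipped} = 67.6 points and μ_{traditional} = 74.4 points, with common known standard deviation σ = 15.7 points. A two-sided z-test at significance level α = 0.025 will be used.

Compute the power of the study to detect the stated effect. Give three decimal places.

Power ≈ 0.612

Standardized effect: d = |μ_{flipped} − μ_{traditional}| / σ = |67.6 − 74.4| / 15.7 = 0.4331
Noncentrality parameter: δ = d·√(n/2) = 0.4331 × √(68/2) = 2.5255
Two-sided α = 0.025 → critical value z_{0.0125} = 2.241.
Power = Φ(δ − 2.241) + Φ(−δ − 2.241) = Φ(0.284) + Φ(-4.767) = 0.6118 + 0.0000 = 0.6118.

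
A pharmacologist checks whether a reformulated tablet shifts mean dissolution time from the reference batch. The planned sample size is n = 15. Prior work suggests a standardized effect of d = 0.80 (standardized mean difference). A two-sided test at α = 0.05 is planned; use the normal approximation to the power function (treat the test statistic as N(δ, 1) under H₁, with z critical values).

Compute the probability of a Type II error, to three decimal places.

Noncentrality parameter: δ = d·√n = 0.80 × √15 = 3.0984
Two-sided α = 0.05 → critical value z_{0.025} = 1.960.
Power = Φ(δ − 1.960) + Φ(−δ − 1.960) = Φ(1.138) + Φ(-5.058) = 0.8725 + 0.0000 = 0.8725.
Type II error: β = 1 − power = 1 − 0.8725 = 0.1275.

β ≈ 0.127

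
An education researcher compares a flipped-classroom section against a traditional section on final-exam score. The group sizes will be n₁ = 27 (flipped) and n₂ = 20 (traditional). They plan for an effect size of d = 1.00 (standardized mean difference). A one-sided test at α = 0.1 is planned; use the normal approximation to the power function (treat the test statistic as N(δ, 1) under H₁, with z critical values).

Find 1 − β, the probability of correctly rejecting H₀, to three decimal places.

Power ≈ 0.982

Noncentrality parameter: δ = d / √(1/n₁ + 1/n₂) = 1.00 / √(1/27 + 1/20) = 3.3896
One-sided α = 0.1 → critical value z_{0.1} = 1.282.
Power = P(Z > 1.282 − δ) = Φ(2.108) = 0.9825.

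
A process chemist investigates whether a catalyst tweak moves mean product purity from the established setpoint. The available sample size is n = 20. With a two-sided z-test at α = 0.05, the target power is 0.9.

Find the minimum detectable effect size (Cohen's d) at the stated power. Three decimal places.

Required noncentrality: δ = z_{0.025} + z_{0.10} = 1.960 + 1.282 = 3.242.
(The second rejection-region term Φ(−δ − z_{α/2}) is negligible and dropped.)
δ = d·√n ⇒ d = δ/√n = 3.242/√20 = 0.7248.

d ≈ 0.725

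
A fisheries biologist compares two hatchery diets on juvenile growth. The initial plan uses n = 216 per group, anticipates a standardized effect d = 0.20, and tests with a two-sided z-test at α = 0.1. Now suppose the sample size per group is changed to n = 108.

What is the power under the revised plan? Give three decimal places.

With n = 108 per group: δ = d·√(n/2) = 0.20 × √(108/2) = 1.4697. Critical value z_{0.05} = 1.645.
Revised power = Φ(δ − 1.645) + Φ(−δ − 1.645) = Φ(-0.175) + Φ(-3.115) = 0.4305 + 0.0009 = 0.4314.

Power ≈ 0.431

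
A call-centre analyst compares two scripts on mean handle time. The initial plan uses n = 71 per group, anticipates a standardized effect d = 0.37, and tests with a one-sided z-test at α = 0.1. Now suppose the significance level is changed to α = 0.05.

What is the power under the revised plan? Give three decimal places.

δ = d·√(n/2) = 0.37 × √(71/2) = 2.2045 (unchanged). New critical value: z_{0.05} = 1.645.
Revised power = P(Z > 1.645 − δ) = Φ(0.560) = 0.7121.

Power ≈ 0.712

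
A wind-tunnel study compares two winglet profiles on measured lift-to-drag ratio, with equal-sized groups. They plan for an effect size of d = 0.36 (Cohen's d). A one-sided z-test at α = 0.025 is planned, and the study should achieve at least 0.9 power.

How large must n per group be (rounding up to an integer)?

n = 163 per group

Set Φ(δ − 1.960) = 0.9; then δ − 1.960 = Φ⁻¹(0.9) = 1.282, giving δ = 3.242.
δ = d·√(n/2) ⇒ n = 2(δ/d)² = 2 × (3.242 / 0.36)² = 162.15.
Rounding up, n = 163 per group.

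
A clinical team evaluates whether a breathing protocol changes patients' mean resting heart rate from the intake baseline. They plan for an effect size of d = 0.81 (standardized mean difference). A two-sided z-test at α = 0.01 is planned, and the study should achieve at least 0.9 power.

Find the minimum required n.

n = 23

Set Φ(δ − 2.576) = 0.9; then δ − 2.576 = Φ⁻¹(0.9) = 1.282, giving δ = 3.857.
(Ignoring the negligible lower-tail rejection probability gives the usual closed-form inversion.)
δ = d·√n ⇒ n = (δ/d)² = (3.857 / 0.81)² = 22.68.
Round up to the next whole unit.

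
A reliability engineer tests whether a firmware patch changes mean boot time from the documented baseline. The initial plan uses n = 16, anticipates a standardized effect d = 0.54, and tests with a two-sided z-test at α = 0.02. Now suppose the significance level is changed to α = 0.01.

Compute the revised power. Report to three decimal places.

δ = d·√n = 0.54 × √16 = 2.1600 (unchanged). New critical value: z_{0.005} = 2.576.
Revised power = Φ(δ − 2.576) + Φ(−δ − 2.576) = Φ(-0.416) + Φ(-4.736) = 0.3388 + 0.0000 = 0.3388.

Power ≈ 0.339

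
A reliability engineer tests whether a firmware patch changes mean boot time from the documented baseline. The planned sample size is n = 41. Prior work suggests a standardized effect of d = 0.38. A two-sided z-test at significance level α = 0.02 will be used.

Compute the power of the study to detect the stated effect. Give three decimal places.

Noncentrality parameter: δ = d·√n = 0.38 × √41 = 2.4332
Two-sided α = 0.02 → critical value z_{0.01} = 2.326.
Power = Φ(δ − 2.326) + Φ(−δ − 2.326) = Φ(0.107) + Φ(-4.760) = 0.5425 + 0.0000 = 0.5425.

Power ≈ 0.543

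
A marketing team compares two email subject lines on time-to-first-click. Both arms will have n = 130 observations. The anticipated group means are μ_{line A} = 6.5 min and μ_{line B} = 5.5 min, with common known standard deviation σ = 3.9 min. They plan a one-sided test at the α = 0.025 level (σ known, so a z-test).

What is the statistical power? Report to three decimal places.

Power ≈ 0.543

Standardized effect: d = |μ_{line A} − μ_{line B}| / σ = |6.5 − 5.5| / 3.9 = 0.2564
Noncentrality parameter: δ = d·√(n/2) = 0.2564 × √(130/2) = 2.0672
Critical value for a one-sided test at α = 0.025: z_α = 1.960.
Power = P(Z > 1.960 − δ) = Φ(0.107) = 0.5427.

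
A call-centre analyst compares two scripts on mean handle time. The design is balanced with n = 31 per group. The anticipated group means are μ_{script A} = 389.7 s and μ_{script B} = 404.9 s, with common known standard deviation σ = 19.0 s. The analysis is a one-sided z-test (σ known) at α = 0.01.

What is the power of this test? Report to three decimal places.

Standardized effect: d = |μ_{script A} − μ_{script B}| / σ = |389.7 − 404.9| / 19.0 = 0.8000
Noncentrality parameter: δ = d·√(n/2) = 0.8000 × √(31/2) = 3.1496
One-sided α = 0.01 → critical value z_{0.01} = 2.326.
Power = P(Z > 2.326 − δ) = Φ(0.823) = 0.7948.

Power ≈ 0.795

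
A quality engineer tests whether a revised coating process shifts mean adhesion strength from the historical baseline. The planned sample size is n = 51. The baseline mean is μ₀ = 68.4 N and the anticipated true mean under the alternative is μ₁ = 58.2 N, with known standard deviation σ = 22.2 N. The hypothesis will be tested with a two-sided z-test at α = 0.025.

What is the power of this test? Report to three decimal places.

Standardized effect: d = |μ₁ − μ₀| / σ = |58.2 − 68.4| / 22.2 = 0.4595
Noncentrality parameter: δ = d·√n = 0.4595 × √51 = 3.2812
Two-sided α = 0.025 → critical value z_{0.0125} = 2.241.
Power = Φ(δ − 2.241) + Φ(−δ − 2.241) = Φ(1.040) + Φ(-5.523) = 0.8508 + 0.0000 = 0.8508.

Power ≈ 0.851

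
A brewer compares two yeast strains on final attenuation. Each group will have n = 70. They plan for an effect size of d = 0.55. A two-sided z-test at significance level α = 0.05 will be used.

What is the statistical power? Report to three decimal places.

Power ≈ 0.902

Noncentrality parameter: δ = d·√(n/2) = 0.55 × √(70/2) = 3.2538
Two-sided α = 0.05 → critical value z_{0.025} = 1.960.
Power = Φ(δ − 1.960) + Φ(−δ − 1.960) = Φ(1.294) + Φ(-5.214) = 0.9021 + 0.0000 = 0.9021.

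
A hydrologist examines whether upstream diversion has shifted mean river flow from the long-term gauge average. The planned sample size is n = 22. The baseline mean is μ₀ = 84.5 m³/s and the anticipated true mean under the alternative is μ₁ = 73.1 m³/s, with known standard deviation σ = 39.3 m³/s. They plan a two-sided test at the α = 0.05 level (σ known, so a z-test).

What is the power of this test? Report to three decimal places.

Power ≈ 0.275

Standardized effect: d = |μ₁ − μ₀| / σ = |73.1 − 84.5| / 39.3 = 0.2901
Noncentrality parameter: δ = d·√n = 0.2901 × √22 = 1.3606
Critical value for a two-sided test at α = 0.05: z_{α/2} = 1.960.
Power = Φ(δ − 1.960) + Φ(−δ − 1.960) = Φ(-0.599) + Φ(-3.321) = 0.2745 + 0.0004 = 0.2749.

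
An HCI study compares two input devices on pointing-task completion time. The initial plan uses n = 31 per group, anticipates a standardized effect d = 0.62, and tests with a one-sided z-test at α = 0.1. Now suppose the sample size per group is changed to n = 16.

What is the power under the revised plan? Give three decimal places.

Power ≈ 0.682

With n = 16 per group: δ = d·√(n/2) = 0.62 × √(16/2) = 1.7536. Critical value z_{0.1} = 1.282.
Revised power = Φ(δ − 1.282) = Φ(0.472) = 0.6816.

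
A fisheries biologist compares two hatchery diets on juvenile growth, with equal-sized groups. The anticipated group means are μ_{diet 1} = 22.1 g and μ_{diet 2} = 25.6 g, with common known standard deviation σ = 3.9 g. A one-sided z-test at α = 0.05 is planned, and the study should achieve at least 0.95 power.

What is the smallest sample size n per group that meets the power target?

Standardized effect: d = |μ_{diet 1} − μ_{diet 2}| / σ = |22.1 − 25.6| / 3.9 = 0.8974
For power 0.95 need Φ(δ − z_{0.05}) = 0.95, so δ = z_{0.05} + z_{0.05} = 1.645 + 1.645 = 3.290.
δ = d·√(n/2) ⇒ n = 2(δ/d)² = 2 × (3.290 / 0.8974)² = 26.87.
Round up to the next whole unit.

n = 27 per group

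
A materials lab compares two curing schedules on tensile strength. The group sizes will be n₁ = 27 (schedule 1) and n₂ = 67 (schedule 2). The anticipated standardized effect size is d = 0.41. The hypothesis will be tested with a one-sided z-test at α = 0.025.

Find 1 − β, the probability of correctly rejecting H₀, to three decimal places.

Power ≈ 0.436

Noncentrality parameter: δ = d / √(1/n₁ + 1/n₂) = 0.41 / √(1/27 + 1/67) = 1.7986
Critical value for a one-sided test at α = 0.025: z_α = 1.960.
Power = Φ(δ − 1.960) = Φ(-0.161) = 0.4359.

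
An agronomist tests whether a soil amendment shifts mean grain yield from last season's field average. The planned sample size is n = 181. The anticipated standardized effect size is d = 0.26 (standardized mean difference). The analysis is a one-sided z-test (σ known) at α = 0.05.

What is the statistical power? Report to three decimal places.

Noncentrality parameter: δ = d·√n = 0.26 × √181 = 3.4979
One-sided α = 0.05 → critical value z_{0.05} = 1.645.
Power = Φ(δ − 1.645) = Φ(1.853) = 0.9681.

Power ≈ 0.968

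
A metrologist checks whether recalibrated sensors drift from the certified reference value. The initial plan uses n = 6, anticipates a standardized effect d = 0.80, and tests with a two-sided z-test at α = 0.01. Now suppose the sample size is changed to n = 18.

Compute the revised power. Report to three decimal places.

Power ≈ 0.793

With n = 18: δ = d·√n = 0.80 × √18 = 3.3941. Critical value z_{0.005} = 2.576.
Revised power = Φ(δ − 2.576) + Φ(−δ − 2.576) = Φ(0.818) + Φ(-5.970) = 0.7934 + 0.0000 = 0.7934.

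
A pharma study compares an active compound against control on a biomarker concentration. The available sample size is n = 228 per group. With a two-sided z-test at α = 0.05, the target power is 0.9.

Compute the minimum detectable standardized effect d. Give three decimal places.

d ≈ 0.304

Need Φ(δ − 1.960) = 0.9, so δ = 1.960 + 1.282 = 3.242.
(The second rejection-region term Φ(−δ − z_{α/2}) is negligible and dropped.)
δ = d·√(n/2) ⇒ d = δ/√(n/2) = 3.242/√(228/2) = 0.3036.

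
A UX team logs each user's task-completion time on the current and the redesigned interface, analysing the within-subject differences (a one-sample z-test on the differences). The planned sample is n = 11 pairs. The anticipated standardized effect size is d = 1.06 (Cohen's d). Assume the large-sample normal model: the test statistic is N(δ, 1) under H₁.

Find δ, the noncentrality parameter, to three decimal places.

δ = d·√n = 1.06 × √11 = 3.5156

δ ≈ 3.516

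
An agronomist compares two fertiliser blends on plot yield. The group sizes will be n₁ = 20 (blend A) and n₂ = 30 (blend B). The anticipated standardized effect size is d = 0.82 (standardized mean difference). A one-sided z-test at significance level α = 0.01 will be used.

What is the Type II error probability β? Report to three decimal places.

β ≈ 0.304

Noncentrality parameter: δ = d / √(1/n₁ + 1/n₂) = 0.82 / √(1/20 + 1/30) = 2.8406
Critical value for a one-sided test at α = 0.01: z_α = 2.326.
Power = Φ(δ − 2.326) = Φ(0.514) = 0.6964.
Type II error: β = 1 − power = 1 − 0.6964 = 0.3036.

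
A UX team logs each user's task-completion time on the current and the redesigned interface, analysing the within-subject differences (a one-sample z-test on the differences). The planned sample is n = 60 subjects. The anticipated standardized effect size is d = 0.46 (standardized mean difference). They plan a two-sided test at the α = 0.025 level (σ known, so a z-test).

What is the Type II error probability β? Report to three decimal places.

β ≈ 0.093

Noncentrality parameter: λ = d·√n = 0.46 × √60 = 3.5631
Two-sided α = 0.025 → critical value z_{0.0125} = 2.241.
Power = Φ(λ − 2.241) + Φ(−λ − 2.241) = Φ(1.322) + Φ(-5.805) = 0.9069 + 0.0000 = 0.9069.
Type II error: β = 1 − power = 1 − 0.9069 = 0.0931.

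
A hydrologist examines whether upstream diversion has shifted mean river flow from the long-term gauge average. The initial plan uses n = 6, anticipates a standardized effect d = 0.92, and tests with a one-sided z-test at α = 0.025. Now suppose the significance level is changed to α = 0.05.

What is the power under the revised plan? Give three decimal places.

Power ≈ 0.729

δ = d·√n = 0.92 × √6 = 2.2535 (unchanged). New critical value: z_{0.05} = 1.645.
Revised power = Φ(δ − 1.645) = Φ(0.609) = 0.7286.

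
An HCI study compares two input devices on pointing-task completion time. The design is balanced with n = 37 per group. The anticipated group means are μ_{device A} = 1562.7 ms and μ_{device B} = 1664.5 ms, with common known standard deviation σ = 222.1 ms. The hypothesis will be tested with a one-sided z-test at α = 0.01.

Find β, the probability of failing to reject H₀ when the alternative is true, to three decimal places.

Standardized effect: d = |μ_{device A} − μ_{device B}| / σ = |1562.7 − 1664.5| / 222.1 = 0.4584
Noncentrality parameter: δ = d·√(n/2) = 0.4584 × √(37/2) = 1.9714
Critical value for a one-sided test at α = 0.01: z_α = 2.326.
Power = Φ(δ − 2.326) = Φ(-0.355) = 0.3613.
Type II error: β = 1 − power = 1 − 0.3613 = 0.6387.

β ≈ 0.639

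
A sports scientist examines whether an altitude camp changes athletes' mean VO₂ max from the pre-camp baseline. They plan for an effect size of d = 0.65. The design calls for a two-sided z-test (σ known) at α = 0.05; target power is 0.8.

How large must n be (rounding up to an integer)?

For power 0.8 need Φ(δ − z_{0.025}) = 0.8, so δ = z_{0.025} + z_{0.20} = 1.960 + 0.842 = 2.802.
(Ignoring the negligible lower-tail rejection probability gives the usual closed-form inversion.)
δ = d·√n ⇒ n = (δ/d)² = (2.802 / 0.65)² = 18.58.
Rounding up, n = 19.

n = 19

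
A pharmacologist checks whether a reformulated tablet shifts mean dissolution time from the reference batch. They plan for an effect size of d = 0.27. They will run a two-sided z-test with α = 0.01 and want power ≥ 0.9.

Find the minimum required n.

n = 205

For power 0.9 need Φ(δ − z_{0.005}) = 0.9, so δ = z_{0.005} + z_{0.10} = 2.576 + 1.282 = 3.857.
(The Φ(−δ − z_{α/2}) term is vanishingly small for δ > 0 and is dropped in the standard sample-size formula.)
δ = d·√n ⇒ n = (δ/d)² = (3.857 / 0.27)² = 204.11.
Rounding up, n = 205.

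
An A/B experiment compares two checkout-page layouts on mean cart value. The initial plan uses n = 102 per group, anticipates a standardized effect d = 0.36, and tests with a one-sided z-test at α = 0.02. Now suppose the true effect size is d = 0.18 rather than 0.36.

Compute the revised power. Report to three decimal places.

Power ≈ 0.221

With d = 0.18: δ = d·√(n/2) = 0.18 × √(102/2) = 1.2855. Critical value z_{0.02} = 2.054.
Revised power = P(Z > 2.054 − δ) = Φ(-0.768) = 0.2212.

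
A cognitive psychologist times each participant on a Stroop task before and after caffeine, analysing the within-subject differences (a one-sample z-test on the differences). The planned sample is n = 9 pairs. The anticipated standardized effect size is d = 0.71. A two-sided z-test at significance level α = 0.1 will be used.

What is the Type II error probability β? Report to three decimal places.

β ≈ 0.314

Noncentrality parameter: δ = d·√n = 0.71 × √9 = 2.1300
Two-sided α = 0.1 → critical value z_{0.05} = 1.645.
Power = Φ(δ − 1.645) + Φ(−δ − 1.645) = Φ(0.485) + Φ(-3.775) = 0.6862 + 0.0001 = 0.6863.
Type II error: β = 1 − power = 1 − 0.6863 = 0.3137.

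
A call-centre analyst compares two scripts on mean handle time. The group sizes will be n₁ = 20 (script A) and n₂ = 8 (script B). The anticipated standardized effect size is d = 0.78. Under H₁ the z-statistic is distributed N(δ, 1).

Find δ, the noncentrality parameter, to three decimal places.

The noncentrality parameter scales effect size by the design's sample-size factor: δ = d / √(1/n₁ + 1/n₂) = 0.78 / √(1/20 + 1/8) = 1.8646

δ ≈ 1.865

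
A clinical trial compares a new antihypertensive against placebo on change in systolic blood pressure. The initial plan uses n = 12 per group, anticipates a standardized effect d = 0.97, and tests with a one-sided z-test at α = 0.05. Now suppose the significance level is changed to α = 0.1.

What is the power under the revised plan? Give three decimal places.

Power ≈ 0.863

δ = d·√(n/2) = 0.97 × √(12/2) = 2.3760 (unchanged). New critical value: z_{0.1} = 1.282.
Revised power = Φ(δ − 1.282) = Φ(1.094) = 0.8631.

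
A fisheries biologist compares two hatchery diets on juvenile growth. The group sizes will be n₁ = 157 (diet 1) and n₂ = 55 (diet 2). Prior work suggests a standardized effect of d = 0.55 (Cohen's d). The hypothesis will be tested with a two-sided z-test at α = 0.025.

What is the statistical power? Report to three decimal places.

Power ≈ 0.898

Noncentrality parameter: δ = d / √(1/n₁ + 1/n₂) = 0.55 / √(1/157 + 1/55) = 3.5102
Two-sided α = 0.025 → critical value z_{0.0125} = 2.241.
Power = Φ(δ − 2.241) + Φ(−δ − 2.241) = Φ(1.269) + Φ(-5.752) = 0.8977 + 0.0000 = 0.8977.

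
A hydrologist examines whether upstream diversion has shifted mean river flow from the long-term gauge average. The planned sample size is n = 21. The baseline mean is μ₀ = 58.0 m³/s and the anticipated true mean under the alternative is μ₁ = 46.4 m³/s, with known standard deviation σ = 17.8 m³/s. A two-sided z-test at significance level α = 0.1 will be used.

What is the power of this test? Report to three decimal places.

Power ≈ 0.910

Standardized effect: d = |μ₁ − μ₀| / σ = |46.4 − 58.0| / 17.8 = 0.6517
Noncentrality parameter: δ = d·√n = 0.6517 × √21 = 2.9864
Critical value for a two-sided test at α = 0.1: z_{α/2} = 1.645.
Power = Φ(δ − 1.645) + Φ(−δ − 1.645) = Φ(1.342) + Φ(-4.631) = 0.9101 + 0.0000 = 0.9101.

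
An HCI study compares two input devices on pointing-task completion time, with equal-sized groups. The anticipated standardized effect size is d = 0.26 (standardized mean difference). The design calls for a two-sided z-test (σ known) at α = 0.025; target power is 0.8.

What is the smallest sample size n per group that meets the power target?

n = 282 per group

For power 0.8 need Φ(δ − z_{0.0125}) = 0.8, so δ = z_{0.0125} + z_{0.20} = 2.241 + 0.842 = 3.083.
(The Φ(−δ − z_{α/2}) term is vanishingly small for δ > 0 and is dropped in the standard sample-size formula.)
δ = d·√(n/2) ⇒ n = 2(δ/d)² = 2 × (3.083 / 0.26)² = 281.21.
Rounding up, n = 282 per group.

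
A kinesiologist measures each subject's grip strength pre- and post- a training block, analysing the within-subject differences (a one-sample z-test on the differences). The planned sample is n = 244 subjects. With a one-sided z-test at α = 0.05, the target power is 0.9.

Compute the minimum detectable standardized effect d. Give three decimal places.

Required noncentrality: δ = z_{0.05} + z_{0.10} = 1.645 + 1.282 = 2.926.
δ = d·√n ⇒ d = δ/√n = 2.926/√244 = 0.1873.

d ≈ 0.187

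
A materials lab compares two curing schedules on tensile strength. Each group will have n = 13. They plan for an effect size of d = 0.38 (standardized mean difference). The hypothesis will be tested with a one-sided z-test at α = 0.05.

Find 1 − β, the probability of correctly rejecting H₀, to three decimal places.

Power ≈ 0.250

Noncentrality parameter: δ = d·√(n/2) = 0.38 × √(13/2) = 0.9688
Critical value for a one-sided test at α = 0.05: z_α = 1.645.
Power = P(Z > 1.645 − δ) = Φ(-0.676) = 0.2495.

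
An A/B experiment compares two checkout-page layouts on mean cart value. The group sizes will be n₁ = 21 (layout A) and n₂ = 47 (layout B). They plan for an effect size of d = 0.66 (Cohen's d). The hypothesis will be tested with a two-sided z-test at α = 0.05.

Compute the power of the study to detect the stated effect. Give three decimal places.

Power ≈ 0.710

Noncentrality parameter: δ = d / √(1/n₁ + 1/n₂) = 0.66 / √(1/21 + 1/47) = 2.5145
Two-sided α = 0.05 → critical value z_{0.025} = 1.960.
Power = Φ(δ − 1.960) + Φ(−δ − 1.960) = Φ(0.555) + Φ(-4.474) = 0.7104 + 0.0000 = 0.7104.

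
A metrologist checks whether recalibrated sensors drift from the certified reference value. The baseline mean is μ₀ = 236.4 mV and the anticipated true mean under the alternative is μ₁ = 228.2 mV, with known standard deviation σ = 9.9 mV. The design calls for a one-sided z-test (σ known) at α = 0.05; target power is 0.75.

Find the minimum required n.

Standardized effect: d = |μ₁ − μ₀| / σ = |228.2 − 236.4| / 9.9 = 0.8283
For power 0.75 need Φ(δ − z_{0.05}) = 0.75, so δ = z_{0.05} + z_{0.25} = 1.645 + 0.674 = 2.319.
δ = d·√n ⇒ n = (δ/d)² = (2.319 / 0.8283)² = 7.84.
Round up to the next whole unit.

n = 8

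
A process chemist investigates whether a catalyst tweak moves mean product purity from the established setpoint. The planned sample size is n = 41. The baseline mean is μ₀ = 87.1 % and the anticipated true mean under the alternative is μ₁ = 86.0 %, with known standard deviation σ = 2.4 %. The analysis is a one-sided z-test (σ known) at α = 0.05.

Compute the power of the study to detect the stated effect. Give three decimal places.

Power ≈ 0.901

Standardized effect: d = |μ₁ − μ₀| / σ = |86.0 − 87.1| / 2.4 = 0.4583
Noncentrality parameter: δ = d·√n = 0.4583 × √41 = 2.9348
Critical value for a one-sided test at α = 0.05: z_α = 1.645.
Power = Φ(δ − 1.645) = Φ(1.290) = 0.9015.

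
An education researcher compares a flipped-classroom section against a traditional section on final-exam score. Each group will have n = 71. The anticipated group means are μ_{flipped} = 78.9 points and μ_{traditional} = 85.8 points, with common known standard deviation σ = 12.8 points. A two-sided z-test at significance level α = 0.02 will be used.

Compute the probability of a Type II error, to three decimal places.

β ≈ 0.188

Standardized effect: d = |μ_{flipped} − μ_{traditional}| / σ = |78.9 − 85.8| / 12.8 = 0.5391
Noncentrality parameter: δ = d·√(n/2) = 0.5391 × √(71/2) = 3.2118
Critical value for a two-sided test at α = 0.02: z_{α/2} = 2.326.
Power = Φ(δ − 2.326) + Φ(−δ − 2.326) = Φ(0.885) + Φ(-5.538) = 0.8121 + 0.0000 = 0.8121.
Type II error: β = 1 − power = 1 − 0.8121 = 0.1879.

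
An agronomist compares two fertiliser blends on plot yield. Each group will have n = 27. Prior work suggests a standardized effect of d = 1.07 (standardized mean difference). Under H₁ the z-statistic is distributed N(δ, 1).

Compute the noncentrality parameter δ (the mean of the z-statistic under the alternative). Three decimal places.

δ ≈ 3.931

The noncentrality parameter scales effect size by the design's sample-size factor: δ = d·√(n/2) = 1.07 × √(27/2) = 3.9314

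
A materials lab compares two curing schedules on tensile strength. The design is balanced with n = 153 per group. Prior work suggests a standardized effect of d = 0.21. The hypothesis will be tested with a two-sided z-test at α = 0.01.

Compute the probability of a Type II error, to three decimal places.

β ≈ 0.770

Noncentrality parameter: δ = d·√(n/2) = 0.21 × √(153/2) = 1.8367
Two-sided α = 0.01 → critical value z_{0.005} = 2.576.
Power = Φ(δ − 2.576) + Φ(−δ − 2.576) = Φ(-0.739) + Φ(-4.413) = 0.2299 + 0.0000 = 0.2299.
Type II error: β = 1 − power = 1 − 0.2299 = 0.7701.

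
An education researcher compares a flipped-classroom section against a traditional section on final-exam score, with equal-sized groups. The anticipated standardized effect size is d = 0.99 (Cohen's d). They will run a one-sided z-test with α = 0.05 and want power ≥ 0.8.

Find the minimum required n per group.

For power 0.8 need Φ(δ − z_{0.05}) = 0.8, so δ = z_{0.05} + z_{0.20} = 1.645 + 0.842 = 2.486.
δ = d·√(n/2) ⇒ n = 2(δ/d)² = 2 × (2.486 / 0.99)² = 12.62.
Round up to the next whole unit.

n = 13 per group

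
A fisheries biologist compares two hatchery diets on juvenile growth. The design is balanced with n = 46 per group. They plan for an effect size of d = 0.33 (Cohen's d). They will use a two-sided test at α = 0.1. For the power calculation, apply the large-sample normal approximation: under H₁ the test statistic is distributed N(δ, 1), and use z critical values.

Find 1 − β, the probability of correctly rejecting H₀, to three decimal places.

Power ≈ 0.476

Noncentrality parameter: δ = d·√(n/2) = 0.33 × √(46/2) = 1.5826
Critical value for a two-sided test at α = 0.1: z_{α/2} = 1.645.
Power = Φ(δ − 1.645) + Φ(−δ − 1.645) = Φ(-0.062) + Φ(-3.227) = 0.4752 + 0.0006 = 0.4758.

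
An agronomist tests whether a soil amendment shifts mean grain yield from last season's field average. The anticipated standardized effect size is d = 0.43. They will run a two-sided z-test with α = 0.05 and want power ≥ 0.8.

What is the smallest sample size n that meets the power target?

For power 0.8 need Φ(δ − z_{0.025}) = 0.8, so δ = z_{0.025} + z_{0.20} = 1.960 + 0.842 = 2.802.
(For δ > 0 the lower-tail rejection region contributes negligibly to power, so the one-term inversion is standard.)
δ = d·√n ⇒ n = (δ/d)² = (2.802 / 0.43)² = 42.45.
Rounding up, n = 43.

n = 43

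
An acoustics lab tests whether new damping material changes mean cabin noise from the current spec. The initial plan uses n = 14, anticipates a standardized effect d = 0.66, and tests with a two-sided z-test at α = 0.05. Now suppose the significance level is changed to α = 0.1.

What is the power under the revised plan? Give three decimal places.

δ = d·√n = 0.66 × √14 = 2.4695 (unchanged). New critical value: z_{0.05} = 1.645.
Revised power = Φ(δ − 1.645) + Φ(−δ − 1.645) = Φ(0.825) + Φ(-4.114) = 0.7952 + 0.0000 = 0.7952.

Power ≈ 0.795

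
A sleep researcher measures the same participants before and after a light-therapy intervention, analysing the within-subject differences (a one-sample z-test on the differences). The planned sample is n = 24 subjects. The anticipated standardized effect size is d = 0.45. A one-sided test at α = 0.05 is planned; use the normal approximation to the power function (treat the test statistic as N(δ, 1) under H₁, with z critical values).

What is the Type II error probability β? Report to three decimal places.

Noncentrality parameter: δ = d·√n = 0.45 × √24 = 2.2045
One-sided α = 0.05 → critical value z_{0.05} = 1.645.
Power = P(Z > 1.645 − δ) = Φ(0.560) = 0.7122.
Type II error: β = 1 − power = 1 − 0.7122 = 0.2878.

β ≈ 0.288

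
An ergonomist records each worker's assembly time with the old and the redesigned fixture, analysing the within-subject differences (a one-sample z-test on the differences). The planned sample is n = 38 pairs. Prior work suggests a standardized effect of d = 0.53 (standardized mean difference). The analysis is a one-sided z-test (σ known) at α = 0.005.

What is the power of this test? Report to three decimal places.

Noncentrality parameter: δ = d·√n = 0.53 × √38 = 3.2671
One-sided α = 0.005 → critical value z_{0.005} = 2.576.
Power = P(Z > 2.576 − δ) = Φ(0.691) = 0.7553.

Power ≈ 0.755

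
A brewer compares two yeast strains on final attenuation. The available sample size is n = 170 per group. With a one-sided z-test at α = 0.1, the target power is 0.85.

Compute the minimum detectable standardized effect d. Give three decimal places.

d ≈ 0.251

Need Φ(δ − 1.282) = 0.85, so δ = 1.282 + 1.036 = 2.318.
δ = d·√(n/2) ⇒ d = δ/√(n/2) = 2.318/√(170/2) = 0.2514.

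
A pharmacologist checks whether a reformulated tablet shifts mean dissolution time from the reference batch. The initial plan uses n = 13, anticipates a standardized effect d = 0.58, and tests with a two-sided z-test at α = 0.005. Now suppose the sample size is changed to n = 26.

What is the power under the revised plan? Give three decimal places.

With n = 26: δ = d·√n = 0.58 × √26 = 2.9574. Critical value z_{0.0025} = 2.807.
Revised power = Φ(δ − 2.807) + Φ(−δ − 2.807) = Φ(0.150) + Φ(-5.764) = 0.5598 + 0.0000 = 0.5598.

Power ≈ 0.560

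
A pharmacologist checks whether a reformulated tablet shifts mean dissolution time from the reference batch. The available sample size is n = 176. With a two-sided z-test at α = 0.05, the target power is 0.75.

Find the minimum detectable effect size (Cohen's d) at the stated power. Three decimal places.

d ≈ 0.199

Need Φ(δ − 1.960) = 0.75, so δ = 1.960 + 0.674 = 2.634.
(The second rejection-region term Φ(−δ − z_{α/2}) is negligible and dropped.)
δ = d·√n ⇒ d = δ/√n = 2.634/√176 = 0.1986.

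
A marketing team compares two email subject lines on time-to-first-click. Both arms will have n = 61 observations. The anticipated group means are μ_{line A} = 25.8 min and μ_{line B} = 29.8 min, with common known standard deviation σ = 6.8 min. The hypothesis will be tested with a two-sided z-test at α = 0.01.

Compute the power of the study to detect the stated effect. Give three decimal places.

Standardized effect: d = |μ_{line A} − μ_{line B}| / σ = |25.8 − 29.8| / 6.8 = 0.5882
Noncentrality parameter: δ = d·√(n/2) = 0.5882 × √(61/2) = 3.2486
Critical value for a two-sided test at α = 0.01: z_{α/2} = 2.576.
Power = Φ(δ − 2.576) + Φ(−δ − 2.576) = Φ(0.673) + Φ(-5.824) = 0.7495 + 0.0000 = 0.7495.

Power ≈ 0.749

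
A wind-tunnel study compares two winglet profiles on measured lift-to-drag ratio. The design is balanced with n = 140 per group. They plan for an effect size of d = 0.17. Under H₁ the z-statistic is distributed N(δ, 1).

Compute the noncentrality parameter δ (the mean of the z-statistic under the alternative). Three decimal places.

δ ≈ 1.422

δ = d·√(n/2) = 0.17 × √(140/2) = 1.4223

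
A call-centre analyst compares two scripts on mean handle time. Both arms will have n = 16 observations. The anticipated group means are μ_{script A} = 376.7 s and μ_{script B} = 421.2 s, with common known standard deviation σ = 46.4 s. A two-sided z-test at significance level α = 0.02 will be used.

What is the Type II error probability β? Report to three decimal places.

β ≈ 0.350

Standardized effect: d = |μ_{script A} − μ_{script B}| / σ = |376.7 − 421.2| / 46.4 = 0.9591
Noncentrality parameter: δ = d·√(n/2) = 0.9591 × √(16/2) = 2.7126
Critical value for a two-sided test at α = 0.02: z_{α/2} = 2.326.
Power = Φ(δ − 2.326) + Φ(−δ − 2.326) = Φ(0.386) + Φ(-5.039) = 0.6503 + 0.0000 = 0.6503.
Type II error: β = 1 − power = 1 − 0.6503 = 0.3497.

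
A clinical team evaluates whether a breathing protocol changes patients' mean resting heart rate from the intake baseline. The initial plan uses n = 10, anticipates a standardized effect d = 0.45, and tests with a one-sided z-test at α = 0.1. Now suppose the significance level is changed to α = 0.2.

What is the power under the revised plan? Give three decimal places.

Power ≈ 0.720

δ = d·√n = 0.45 × √10 = 1.4230 (unchanged). New critical value: z_{0.2} = 0.842.
Revised power = Φ(δ − 0.842) = Φ(0.581) = 0.7195.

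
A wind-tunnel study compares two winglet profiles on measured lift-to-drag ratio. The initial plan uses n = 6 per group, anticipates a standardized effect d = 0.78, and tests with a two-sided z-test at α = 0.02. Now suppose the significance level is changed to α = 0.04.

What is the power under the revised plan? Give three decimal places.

δ = d·√(n/2) = 0.78 × √(6/2) = 1.3510 (unchanged). New critical value: z_{0.02} = 2.054.
Revised power = Φ(δ − 2.054) + Φ(−δ − 2.054) = Φ(-0.703) + Φ(-3.405) = 0.2411 + 0.0003 = 0.2414.

Power ≈ 0.241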